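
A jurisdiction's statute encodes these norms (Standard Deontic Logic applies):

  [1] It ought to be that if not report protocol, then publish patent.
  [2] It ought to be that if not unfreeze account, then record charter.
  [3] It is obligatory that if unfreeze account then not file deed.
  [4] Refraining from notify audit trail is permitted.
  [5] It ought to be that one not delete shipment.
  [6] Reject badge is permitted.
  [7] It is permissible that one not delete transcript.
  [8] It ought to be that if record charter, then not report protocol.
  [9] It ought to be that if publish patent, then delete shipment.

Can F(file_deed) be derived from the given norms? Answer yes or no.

Premise 5 states O(¬delete_shipment) outright.
The contrapositive of premise 9 (O(publish_patent → delete_shipment)) is O(¬delete_shipment → ¬publish_patent), and O(¬delete_shipment) is already established, so O(¬publish_patent).
Premise 1, O(¬report_protocol → publish_patent), contraposes to O(¬publish_patent → report_protocol); with O(¬publish_patent) we get O(report_protocol).
Premise 8, O(record_charter → ¬report_protocol), contraposes to O(report_protocol → ¬record_charter); with O(report_protocol) we get O(¬record_charter).
Premise 2, O(¬unfreeze_account → record_charter), contraposes to O(¬record_charter → unfreeze_account); with O(¬record_charter) we get O(unfreeze_account).
With premise 3, O(unfreeze_account → ¬file_deed), the K-axiom yields O(¬file_deed).
Premises 4, 6, 7 do not contribute to this derivation.
So O(¬file_deed) holds, i.e. F(file_deed). The claim follows.

Yes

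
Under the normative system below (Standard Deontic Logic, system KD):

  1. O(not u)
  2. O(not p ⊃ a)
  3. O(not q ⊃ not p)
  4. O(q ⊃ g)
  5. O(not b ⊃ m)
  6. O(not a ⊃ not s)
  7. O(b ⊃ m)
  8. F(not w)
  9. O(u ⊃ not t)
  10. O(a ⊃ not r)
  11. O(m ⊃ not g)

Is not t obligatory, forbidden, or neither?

Neither

Premise 9 is O(u ⊃ not t), but O(u) is not derivable from the premises, so it does not yield O(not t).
No premise or chain of K-axiom applications forces O(not t), and none forces O(t). So not t is neither obligatory nor forbidden under these norms.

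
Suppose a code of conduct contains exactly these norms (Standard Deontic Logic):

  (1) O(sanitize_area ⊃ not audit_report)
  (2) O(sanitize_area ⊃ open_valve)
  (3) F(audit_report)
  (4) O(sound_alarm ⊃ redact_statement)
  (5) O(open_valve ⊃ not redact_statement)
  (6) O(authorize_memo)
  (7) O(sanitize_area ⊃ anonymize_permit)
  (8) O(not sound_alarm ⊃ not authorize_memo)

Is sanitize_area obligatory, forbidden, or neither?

Forbidden

Premise 6 gives O(authorize_memo).
Premise 8, O(not sound_alarm ⊃ not authorize_memo), contraposes to O(authorize_memo ⊃ sound_alarm); with O(authorize_memo) we get O(sound_alarm).
From O(sound_alarm) and premise 4, O(sound_alarm ⊃ redact_statement), we obtain O(redact_statement).
Premise 5 is O(open_valve ⊃ not redact_statement); contrapositively O(redact_statement ⊃ not open_valve). Since O(redact_statement) holds, K gives O(not open_valve).
Premise 2, O(sanitize_area ⊃ open_valve), contraposes to O(not open_valve ⊃ not sanitize_area); with O(not open_valve) we get O(not sanitize_area).
Premises 1, 3, 7 do not contribute to this derivation.
Thus O(not sanitize_area), which is F(sanitize_area): sanitize_area is forbidden.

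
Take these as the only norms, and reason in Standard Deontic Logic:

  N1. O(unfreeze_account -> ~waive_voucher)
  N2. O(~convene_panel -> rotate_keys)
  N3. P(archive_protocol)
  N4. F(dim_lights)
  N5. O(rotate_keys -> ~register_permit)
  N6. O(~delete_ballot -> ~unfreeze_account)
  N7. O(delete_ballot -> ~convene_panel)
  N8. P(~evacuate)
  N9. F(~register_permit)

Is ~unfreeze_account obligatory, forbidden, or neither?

Obligatory

Premise 9, F(~register_permit), is equivalent to O(register_permit).
Premise 5 is O(rotate_keys -> ~register_permit); contrapositively O(register_permit -> ~rotate_keys). Since O(register_permit) holds, K gives O(~rotate_keys).
Premise 2 is O(~convene_panel -> rotate_keys); contrapositively O(~rotate_keys -> convene_panel). Since O(~rotate_keys) holds, K gives O(convene_panel).
The contrapositive of premise 7 (O(delete_ballot -> ~convene_panel)) is O(convene_panel -> ~delete_ballot), and O(convene_panel) is already established, so O(~delete_ballot).
With premise 6, O(~delete_ballot -> ~unfreeze_account), the K-axiom yields O(~unfreeze_account).
Premises 1, 3, 4, 8 do not contribute to this derivation.
Hence ~unfreeze_account is obligatory.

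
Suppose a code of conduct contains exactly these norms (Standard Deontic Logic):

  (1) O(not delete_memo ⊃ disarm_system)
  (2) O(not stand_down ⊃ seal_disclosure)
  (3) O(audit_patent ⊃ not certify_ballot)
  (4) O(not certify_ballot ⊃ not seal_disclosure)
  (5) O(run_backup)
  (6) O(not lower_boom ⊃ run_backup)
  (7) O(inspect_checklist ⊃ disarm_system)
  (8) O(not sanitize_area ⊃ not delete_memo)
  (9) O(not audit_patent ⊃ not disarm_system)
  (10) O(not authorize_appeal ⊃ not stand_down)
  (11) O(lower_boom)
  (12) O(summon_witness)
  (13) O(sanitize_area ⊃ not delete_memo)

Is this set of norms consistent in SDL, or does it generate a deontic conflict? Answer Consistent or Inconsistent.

Consistent

Premise 6 is O(not lower_boom ⊃ run_backup); even if O(run_backup) held, inferring O(not lower_boom) would be affirming the consequent — invalid.
So O(not lower_boom) is not derivable, and the apparent clash with O(lower_boom) does not arise.
A world satisfying every obligation exists (e.g. audit_patent=true, authorize_appeal=true, certify_ballot=false, delete_memo=false, disarm_system=true, inspect_checklist=false, lower_boom=true, run_backup=true, sanitize_area=false, seal_disclosure=false, stand_down=true, summon_witness=true); no atom is both obligatory and forbidden, so the set is consistent.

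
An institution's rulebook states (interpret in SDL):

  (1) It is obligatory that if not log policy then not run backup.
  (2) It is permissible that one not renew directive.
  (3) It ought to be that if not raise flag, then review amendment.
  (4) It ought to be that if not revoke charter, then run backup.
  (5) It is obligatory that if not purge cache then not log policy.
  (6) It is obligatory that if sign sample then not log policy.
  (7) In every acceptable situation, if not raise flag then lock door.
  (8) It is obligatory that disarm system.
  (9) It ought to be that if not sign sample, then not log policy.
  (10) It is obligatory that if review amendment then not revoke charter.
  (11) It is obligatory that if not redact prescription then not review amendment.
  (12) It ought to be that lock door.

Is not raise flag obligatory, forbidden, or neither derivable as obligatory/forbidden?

By case analysis on ¬sign_sample: premise 9 gives O(¬sign_sample → ¬log_policy) and premise 6 gives O(sign_sample → ¬log_policy), so O(¬log_policy) either way.
With premise 1, O(¬log_policy → ¬run_backup), the K-axiom yields O(¬run_backup).
Premise 4, O(¬revoke_charter → run_backup), contraposes to O(¬run_backup → revoke_charter); with O(¬run_backup) we get O(revoke_charter).
Premise 10 is O(review_amendment → ¬revoke_charter); contrapositively O(revoke_charter → ¬review_amendment). Since O(revoke_charter) holds, K gives O(¬review_amendment).
Premise 3 is O(¬raise_flag → review_amendment); contrapositively O(¬review_amendment → raise_flag). Since O(¬review_amendment) holds, K gives O(raise_flag).
Premises 2, 5, 7, 8, 11, 12 do not contribute to this derivation.
Thus O(raise_flag), which is F(¬raise_flag): ¬raise_flag is forbidden.

Forbidden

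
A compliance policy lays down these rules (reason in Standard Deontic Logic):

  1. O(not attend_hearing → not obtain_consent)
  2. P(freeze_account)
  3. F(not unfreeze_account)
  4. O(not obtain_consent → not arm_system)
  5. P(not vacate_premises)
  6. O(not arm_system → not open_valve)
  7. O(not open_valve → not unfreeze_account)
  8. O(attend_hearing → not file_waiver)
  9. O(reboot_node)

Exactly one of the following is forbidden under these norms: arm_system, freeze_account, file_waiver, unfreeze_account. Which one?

Premise 3 is F(not unfreeze_account), i.e. O(unfreeze_account).
The contrapositive of premise 7 (O(not open_valve → not unfreeze_account)) is O(unfreeze_account → open_valve), and O(unfreeze_account) is already established, so O(open_valve).
Premise 6 is O(not arm_system → not open_valve); contrapositively O(open_valve → arm_system). Since O(open_valve) holds, K gives O(arm_system).
Premise 4 is O(not obtain_consent → not arm_system); contrapositively O(arm_system → obtain_consent). Since O(arm_system) holds, K gives O(obtain_consent).
The contrapositive of premise 1 (O(not attend_hearing → not obtain_consent)) is O(obtain_consent → attend_hearing), and O(obtain_consent) is already established, so O(attend_hearing).
With premise 8, O(attend_hearing → not file_waiver), the K-axiom yields O(not file_waiver).
So O(not file_waiver) holds, i.e. file_waiver is forbidden. None of the other listed options is forbidden under the premises.

file_waiver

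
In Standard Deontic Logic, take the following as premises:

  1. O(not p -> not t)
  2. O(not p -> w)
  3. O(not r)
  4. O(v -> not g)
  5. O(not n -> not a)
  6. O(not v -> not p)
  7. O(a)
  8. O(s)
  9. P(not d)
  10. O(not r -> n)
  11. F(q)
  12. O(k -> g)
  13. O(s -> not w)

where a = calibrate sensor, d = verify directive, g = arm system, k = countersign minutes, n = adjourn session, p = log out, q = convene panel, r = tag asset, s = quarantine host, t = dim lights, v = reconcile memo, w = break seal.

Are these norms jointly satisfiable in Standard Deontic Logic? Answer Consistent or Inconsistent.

Consistent

Premise 5 is O(not n -> not a), but O(not n) is not derivable from the premises, so it does not yield O(not a).
So O(not a) is not derivable, and the apparent clash with O(a) does not arise.
A world satisfying every obligation exists (e.g. a=true, d=false, g=false, k=false, n=true, p=true, q=false, r=false, s=true, t=false, v=true, w=false); no atom is both obligatory and forbidden, so the set is consistent.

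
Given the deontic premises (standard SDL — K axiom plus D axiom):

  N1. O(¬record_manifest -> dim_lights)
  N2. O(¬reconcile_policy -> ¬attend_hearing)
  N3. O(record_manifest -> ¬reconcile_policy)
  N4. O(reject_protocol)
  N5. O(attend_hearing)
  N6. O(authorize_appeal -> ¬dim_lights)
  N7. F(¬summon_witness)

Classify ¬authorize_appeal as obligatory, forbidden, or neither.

Obligatory

Premise 5 states O(attend_hearing) outright.
The contrapositive of premise 2 (O(¬reconcile_policy -> ¬attend_hearing)) is O(attend_hearing -> reconcile_policy), and O(attend_hearing) is already established, so O(reconcile_policy).
Premise 3 is O(record_manifest -> ¬reconcile_policy); contrapositively O(reconcile_policy -> ¬record_manifest). Since O(reconcile_policy) holds, K gives O(¬record_manifest).
With premise 1, O(¬record_manifest -> dim_lights), the K-axiom yields O(dim_lights).
Premise 6 is O(authorize_appeal -> ¬dim_lights); contrapositively O(dim_lights -> ¬authorize_appeal). Since O(dim_lights) holds, K gives O(¬authorize_appeal).
Premises 4, 7 do not contribute to this derivation.
Hence ¬authorize_appeal is obligatory.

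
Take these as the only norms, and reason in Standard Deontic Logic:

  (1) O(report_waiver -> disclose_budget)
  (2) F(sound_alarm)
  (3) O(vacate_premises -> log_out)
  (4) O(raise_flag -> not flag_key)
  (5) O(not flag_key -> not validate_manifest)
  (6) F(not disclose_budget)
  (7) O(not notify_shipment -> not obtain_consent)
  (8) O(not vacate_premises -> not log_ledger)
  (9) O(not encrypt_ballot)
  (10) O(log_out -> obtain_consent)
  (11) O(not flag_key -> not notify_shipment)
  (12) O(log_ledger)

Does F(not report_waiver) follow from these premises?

No

Premise 1 is O(report_waiver -> disclose_budget); even if O(disclose_budget) held, inferring O(report_waiver) would be affirming the consequent — invalid.
No other premise forces O(report_waiver). An ideal world satisfying every premise can still have not report_waiver true, so F(not report_waiver) is not derivable.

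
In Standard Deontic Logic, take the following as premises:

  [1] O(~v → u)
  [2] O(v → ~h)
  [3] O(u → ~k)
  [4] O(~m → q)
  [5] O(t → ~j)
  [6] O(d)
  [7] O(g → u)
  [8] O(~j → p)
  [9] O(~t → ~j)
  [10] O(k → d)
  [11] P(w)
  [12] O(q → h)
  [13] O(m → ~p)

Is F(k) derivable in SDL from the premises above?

Yes

By case analysis on t: premise 5 gives O(t → ~j) and premise 9 gives O(~t → ~j), so O(~j) either way.
From O(~j) and premise 8, O(~j → p), we obtain O(p).
Premise 13, O(m → ~p), contraposes to O(p → ~m); with O(p) we get O(~m).
Premise 4 is O(~m → q); since O(~m), deontic closure gives O(q).
From O(q) and premise 12, O(q → h), we obtain O(h).
Premise 2 is O(v → ~h); contrapositively O(h → ~v). Since O(h) holds, K gives O(~v).
Premise 1 is O(~v → u); since O(~v), deontic closure gives O(u).
With premise 3, O(u → ~k), the K-axiom yields O(~k).
Premises 6, 7, 10, 11 do not contribute to this derivation.
So O(~k) holds, i.e. F(k). The claim follows.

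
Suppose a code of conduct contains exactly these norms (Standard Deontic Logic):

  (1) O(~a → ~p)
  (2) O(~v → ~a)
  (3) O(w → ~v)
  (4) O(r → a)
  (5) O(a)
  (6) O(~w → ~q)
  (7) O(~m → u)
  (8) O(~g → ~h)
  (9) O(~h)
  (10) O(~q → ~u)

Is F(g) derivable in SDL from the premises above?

No

Premise 8 is O(~g → ~h); even if O(~h) held, inferring O(~g) would be affirming the consequent — invalid.
No other premise forces O(~g). An ideal world satisfying every premise can still have g true, so F(g) is not derivable.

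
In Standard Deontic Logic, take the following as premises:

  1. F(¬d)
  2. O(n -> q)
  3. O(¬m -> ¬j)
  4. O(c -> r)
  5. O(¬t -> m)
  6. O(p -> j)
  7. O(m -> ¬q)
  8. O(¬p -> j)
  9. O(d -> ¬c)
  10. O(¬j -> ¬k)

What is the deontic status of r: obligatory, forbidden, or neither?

Neither

Premise 4 is O(c -> r), but O(c) is not derivable from the premises, so it does not yield O(r).
No premise or chain of K-axiom applications forces O(r), and none forces O(¬r). So r is neither obligatory nor forbidden under these norms.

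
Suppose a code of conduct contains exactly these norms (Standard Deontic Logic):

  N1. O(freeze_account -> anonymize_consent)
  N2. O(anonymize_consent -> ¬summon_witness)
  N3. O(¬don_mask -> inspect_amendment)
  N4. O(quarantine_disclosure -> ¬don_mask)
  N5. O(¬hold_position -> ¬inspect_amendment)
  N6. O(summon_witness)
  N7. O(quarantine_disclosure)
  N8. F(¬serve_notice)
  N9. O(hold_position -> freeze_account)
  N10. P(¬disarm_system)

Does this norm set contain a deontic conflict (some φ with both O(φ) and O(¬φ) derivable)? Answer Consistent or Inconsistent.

Inconsistent

From premise 6 we have O(summon_witness).
Premise 2 is O(anonymize_consent -> ¬summon_witness); contrapositively O(summon_witness -> ¬anonymize_consent). Since O(summon_witness) holds, K gives O(¬anonymize_consent).
The contrapositive of premise 1 (O(freeze_account -> anonymize_consent)) is O(¬anonymize_consent -> ¬freeze_account), and O(¬anonymize_consent) is already established, so O(¬freeze_account).
Premise 9 is O(hold_position -> freeze_account); contrapositively O(¬freeze_account -> ¬hold_position). Since O(¬freeze_account) holds, K gives O(¬hold_position).
Applying K to premise 5 (O(¬hold_position -> ¬inspect_amendment)) and O(¬hold_position) yields O(¬inspect_amendment).
The contrapositive of premise 3 (O(¬don_mask -> inspect_amendment)) is O(¬inspect_amendment -> don_mask), and O(¬inspect_amendment) is already established, so O(don_mask).
Premise 4 is O(quarantine_disclosure -> ¬don_mask); contrapositively O(don_mask -> ¬quarantine_disclosure). Since O(don_mask) holds, K gives O(¬quarantine_disclosure).
However, premise 7 gives O(quarantine_disclosure).
We now have both O(¬quarantine_disclosure) and O(quarantine_disclosure) — quarantine_disclosure is simultaneously obligatory and forbidden, violating the D-axiom.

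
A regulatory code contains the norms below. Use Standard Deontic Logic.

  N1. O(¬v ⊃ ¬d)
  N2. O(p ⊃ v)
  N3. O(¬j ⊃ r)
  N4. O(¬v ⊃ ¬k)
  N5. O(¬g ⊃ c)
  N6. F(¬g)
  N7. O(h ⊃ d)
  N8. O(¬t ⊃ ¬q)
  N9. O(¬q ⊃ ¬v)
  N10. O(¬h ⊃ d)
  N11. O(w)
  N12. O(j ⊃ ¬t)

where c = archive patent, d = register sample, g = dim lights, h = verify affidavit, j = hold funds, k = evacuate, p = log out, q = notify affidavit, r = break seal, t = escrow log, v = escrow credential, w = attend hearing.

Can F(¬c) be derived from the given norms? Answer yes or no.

No

Premise 5 is O(¬g ⊃ c), but O(¬g) is not derivable from the premises, so it does not yield O(c).
No other premise forces O(c). An ideal world satisfying every premise can still have ¬c true, so F(¬c) is not derivable.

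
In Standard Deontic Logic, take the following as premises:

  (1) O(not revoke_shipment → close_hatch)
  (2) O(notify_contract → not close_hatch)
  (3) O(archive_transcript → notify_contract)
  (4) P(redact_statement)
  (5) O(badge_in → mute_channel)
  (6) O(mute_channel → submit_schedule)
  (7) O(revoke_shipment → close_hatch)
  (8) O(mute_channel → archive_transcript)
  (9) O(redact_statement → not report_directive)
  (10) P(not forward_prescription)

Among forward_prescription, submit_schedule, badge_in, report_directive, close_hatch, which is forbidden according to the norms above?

Premises 1 and 7 are O(not revoke_shipment → close_hatch) and O(revoke_shipment → close_hatch); every ideal world satisfies not revoke_shipment or revoke_shipment, so in either case close_hatch holds — hence O(close_hatch).
The contrapositive of premise 2 (O(notify_contract → not close_hatch)) is O(close_hatch → not notify_contract), and O(close_hatch) is already established, so O(not notify_contract).
Premise 3 is O(archive_transcript → notify_contract); contrapositively O(not notify_contract → not archive_transcript). Since O(not notify_contract) holds, K gives O(not archive_transcript).
The contrapositive of premise 8 (O(mute_channel → archive_transcript)) is O(not archive_transcript → not mute_channel), and O(not archive_transcript) is already established, so O(not mute_channel).
Premise 5 is O(badge_in → mute_channel); contrapositively O(not mute_channel → not badge_in). Since O(not mute_channel) holds, K gives O(not badge_in).
So O(not badge_in) holds, i.e. badge_in is forbidden. None of the other listed options is forbidden under the premises.

badge_in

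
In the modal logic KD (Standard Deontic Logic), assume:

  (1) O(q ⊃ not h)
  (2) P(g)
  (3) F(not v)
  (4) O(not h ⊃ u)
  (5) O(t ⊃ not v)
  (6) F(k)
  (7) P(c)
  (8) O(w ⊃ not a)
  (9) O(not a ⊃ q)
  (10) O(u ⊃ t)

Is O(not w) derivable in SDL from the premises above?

Yes

Premise 3 is F(not v), i.e. O(v).
The contrapositive of premise 5 (O(t ⊃ not v)) is O(v ⊃ not t), and O(v) is already established, so O(not t).
Premise 10, O(u ⊃ t), contraposes to O(not t ⊃ not u); with O(not t) we get O(not u).
Premise 4 is O(not h ⊃ u); contrapositively O(not u ⊃ h). Since O(not u) holds, K gives O(h).
Premise 1, O(q ⊃ not h), contraposes to O(h ⊃ not q); with O(h) we get O(not q).
The contrapositive of premise 9 (O(not a ⊃ q)) is O(not q ⊃ a), and O(not q) is already established, so O(a).
Premise 8 is O(w ⊃ not a); contrapositively O(a ⊃ not w). Since O(a) holds, K gives O(not w).
Premises 2, 6, 7 do not contribute to this derivation.
So O(not w) follows.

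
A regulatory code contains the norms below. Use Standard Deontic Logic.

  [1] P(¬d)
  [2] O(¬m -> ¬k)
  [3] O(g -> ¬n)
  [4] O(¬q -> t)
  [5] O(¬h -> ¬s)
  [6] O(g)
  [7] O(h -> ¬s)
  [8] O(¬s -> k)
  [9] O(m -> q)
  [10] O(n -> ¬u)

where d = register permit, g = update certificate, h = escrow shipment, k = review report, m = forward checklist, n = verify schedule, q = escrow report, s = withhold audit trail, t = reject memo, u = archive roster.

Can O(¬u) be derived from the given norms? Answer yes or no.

No

Premise 10 is O(n -> ¬u), but O(n) is not derivable from the premises, so it does not yield O(¬u).
No other premise forces O(¬u). An ideal world satisfying every premise can still have ¬u false, so O(¬u) is not derivable.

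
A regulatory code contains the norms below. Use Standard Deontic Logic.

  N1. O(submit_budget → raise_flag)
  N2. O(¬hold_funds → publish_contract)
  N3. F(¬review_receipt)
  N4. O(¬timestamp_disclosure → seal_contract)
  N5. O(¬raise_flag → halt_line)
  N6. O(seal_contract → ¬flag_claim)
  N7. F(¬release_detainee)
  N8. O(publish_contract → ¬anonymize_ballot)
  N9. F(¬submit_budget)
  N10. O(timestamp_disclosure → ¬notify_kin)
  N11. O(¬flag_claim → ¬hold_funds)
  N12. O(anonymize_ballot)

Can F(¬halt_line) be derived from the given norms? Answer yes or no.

No

Premise 5 is O(¬raise_flag → halt_line), but O(¬raise_flag) is not derivable from the premises, so it does not yield O(halt_line).
No other premise forces O(halt_line). An ideal world satisfying every premise can still have ¬halt_line true, so F(¬halt_line) is not derivable.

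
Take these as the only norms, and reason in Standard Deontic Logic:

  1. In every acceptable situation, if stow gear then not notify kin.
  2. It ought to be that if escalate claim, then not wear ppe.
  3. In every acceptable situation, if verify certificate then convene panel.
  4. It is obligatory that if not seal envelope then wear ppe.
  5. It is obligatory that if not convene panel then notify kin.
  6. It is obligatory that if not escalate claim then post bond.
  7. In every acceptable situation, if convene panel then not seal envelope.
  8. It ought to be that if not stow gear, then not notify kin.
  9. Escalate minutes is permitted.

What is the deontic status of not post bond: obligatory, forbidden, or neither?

Premises 8 and 1 are O(¬stow_gear → ¬notify_kin) and O(stow_gear → ¬notify_kin); every ideal world satisfies ¬stow_gear or stow_gear, so in either case ¬notify_kin holds — hence O(¬notify_kin).
Premise 5 is O(¬convene_panel → notify_kin); contrapositively O(¬notify_kin → convene_panel). Since O(¬notify_kin) holds, K gives O(convene_panel).
With premise 7, O(convene_panel → ¬seal_envelope), the K-axiom yields O(¬seal_envelope).
From O(¬seal_envelope) and premise 4, O(¬seal_envelope → wear_ppe), we obtain O(wear_ppe).
The contrapositive of premise 2 (O(escalate_claim → ¬wear_ppe)) is O(wear_ppe → ¬escalate_claim), and O(wear_ppe) is already established, so O(¬escalate_claim).
Premise 6 is O(¬escalate_claim → post_bond); since O(¬escalate_claim), deontic closure gives O(post_bond).
Premises 3, 9 do not contribute to this derivation.
Thus O(post_bond), which is F(¬post_bond): ¬post_bond is forbidden.

Forbidden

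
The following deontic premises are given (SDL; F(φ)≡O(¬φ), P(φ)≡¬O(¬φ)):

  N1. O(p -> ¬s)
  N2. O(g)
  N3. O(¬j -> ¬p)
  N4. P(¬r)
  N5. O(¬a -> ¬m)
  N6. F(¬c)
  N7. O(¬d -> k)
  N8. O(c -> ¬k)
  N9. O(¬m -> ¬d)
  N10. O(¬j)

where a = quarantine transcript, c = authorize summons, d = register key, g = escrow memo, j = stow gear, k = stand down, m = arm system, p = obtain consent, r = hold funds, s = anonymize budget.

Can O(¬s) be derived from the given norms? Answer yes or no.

No

Premise 1 is O(p -> ¬s), but O(p) is not derivable from the premises, so it does not yield O(¬s).
No other premise forces O(¬s). An ideal world satisfying every premise can still have ¬s false, so O(¬s) is not derivable.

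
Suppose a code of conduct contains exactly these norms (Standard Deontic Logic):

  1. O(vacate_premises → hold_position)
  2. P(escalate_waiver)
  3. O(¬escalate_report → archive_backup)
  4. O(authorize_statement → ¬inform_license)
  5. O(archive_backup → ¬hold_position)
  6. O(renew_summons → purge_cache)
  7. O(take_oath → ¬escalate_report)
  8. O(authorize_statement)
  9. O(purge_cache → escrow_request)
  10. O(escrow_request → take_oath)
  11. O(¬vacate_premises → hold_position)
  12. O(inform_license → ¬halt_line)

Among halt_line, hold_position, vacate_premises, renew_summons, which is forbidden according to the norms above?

Premises 1 and 11 cover both cases: O(vacate_premises → hold_position) and O(¬vacate_premises → hold_position). Since vacate_premises ∨ ¬vacate_premises is a tautology, O(hold_position) follows.
Premise 5, O(archive_backup → ¬hold_position), contraposes to O(hold_position → ¬archive_backup); with O(hold_position) we get O(¬archive_backup).
Premise 3, O(¬escalate_report → archive_backup), contraposes to O(¬archive_backup → escalate_report); with O(¬archive_backup) we get O(escalate_report).
Premise 7 is O(take_oath → ¬escalate_report); contrapositively O(escalate_report → ¬take_oath). Since O(escalate_report) holds, K gives O(¬take_oath).
Premise 10 is O(escrow_request → take_oath); contrapositively O(¬take_oath → ¬escrow_request). Since O(¬take_oath) holds, K gives O(¬escrow_request).
The contrapositive of premise 9 (O(purge_cache → escrow_request)) is O(¬escrow_request → ¬purge_cache), and O(¬escrow_request) is already established, so O(¬purge_cache).
Premise 6 is O(renew_summons → purge_cache); contrapositively O(¬purge_cache → ¬renew_summons). Since O(¬purge_cache) holds, K gives O(¬renew_summons).
So O(¬renew_summons) holds, i.e. renew_summons is forbidden. None of the other listed options is forbidden under the premises.

renew_summons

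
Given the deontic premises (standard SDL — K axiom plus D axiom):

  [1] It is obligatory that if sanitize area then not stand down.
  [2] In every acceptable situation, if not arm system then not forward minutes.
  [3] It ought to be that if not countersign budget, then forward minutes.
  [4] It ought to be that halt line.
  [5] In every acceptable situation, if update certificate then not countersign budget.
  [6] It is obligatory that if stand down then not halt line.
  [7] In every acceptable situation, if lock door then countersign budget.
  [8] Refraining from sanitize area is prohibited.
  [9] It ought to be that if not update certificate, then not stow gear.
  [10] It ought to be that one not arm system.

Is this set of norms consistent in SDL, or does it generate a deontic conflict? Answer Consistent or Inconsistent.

Premise 6 is O(stand_down → ¬halt_line), but O(stand_down) is not derivable from the premises, so it does not yield O(¬halt_line).
So O(¬halt_line) is not derivable, and the apparent clash with O(halt_line) does not arise.
A world satisfying every obligation exists (e.g. arm_system=false, countersign_budget=true, forward_minutes=false, halt_line=true, lock_door=false, sanitize_area=true, stand_down=false, stow_gear=false, update_certificate=false); no atom is both obligatory and forbidden, so the set is consistent.

Consistent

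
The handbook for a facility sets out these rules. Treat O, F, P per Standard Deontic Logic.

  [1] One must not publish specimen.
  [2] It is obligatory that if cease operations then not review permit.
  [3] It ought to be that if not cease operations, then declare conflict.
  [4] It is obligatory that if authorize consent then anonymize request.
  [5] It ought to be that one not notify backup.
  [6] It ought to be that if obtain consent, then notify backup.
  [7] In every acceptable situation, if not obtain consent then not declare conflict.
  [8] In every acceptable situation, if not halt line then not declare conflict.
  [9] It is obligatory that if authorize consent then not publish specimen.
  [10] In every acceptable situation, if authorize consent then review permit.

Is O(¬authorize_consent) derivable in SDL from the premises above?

From premise 5 we have O(¬notify_backup).
The contrapositive of premise 6 (O(obtain_consent → notify_backup)) is O(¬notify_backup → ¬obtain_consent), and O(¬notify_backup) is already established, so O(¬obtain_consent).
From O(¬obtain_consent) and premise 7, O(¬obtain_consent → ¬declare_conflict), we obtain O(¬declare_conflict).
Premise 3, O(¬cease_operations → declare_conflict), contraposes to O(¬declare_conflict → cease_operations); with O(¬declare_conflict) we get O(cease_operations).
From O(cease_operations) and premise 2, O(cease_operations → ¬review_permit), we obtain O(¬review_permit).
Premise 10, O(authorize_consent → review_permit), contraposes to O(¬review_permit → ¬authorize_consent); with O(¬review_permit) we get O(¬authorize_consent).
Premises 1, 4, 8, 9 do not contribute to this derivation.
So O(¬authorize_consent) follows.

Yes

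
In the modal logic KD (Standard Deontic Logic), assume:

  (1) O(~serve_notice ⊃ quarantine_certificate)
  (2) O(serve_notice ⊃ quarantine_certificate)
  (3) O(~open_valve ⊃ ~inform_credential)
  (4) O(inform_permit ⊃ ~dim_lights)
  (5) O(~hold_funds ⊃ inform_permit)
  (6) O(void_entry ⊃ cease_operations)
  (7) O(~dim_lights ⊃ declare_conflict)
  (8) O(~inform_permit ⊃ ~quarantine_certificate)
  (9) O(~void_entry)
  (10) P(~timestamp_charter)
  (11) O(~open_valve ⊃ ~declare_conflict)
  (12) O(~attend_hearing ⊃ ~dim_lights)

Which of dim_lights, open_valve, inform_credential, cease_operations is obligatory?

By case analysis on serve_notice: premise 2 gives O(serve_notice ⊃ quarantine_certificate) and premise 1 gives O(~serve_notice ⊃ quarantine_certificate), so O(quarantine_certificate) either way.
The contrapositive of premise 8 (O(~inform_permit ⊃ ~quarantine_certificate)) is O(quarantine_certificate ⊃ inform_permit), and O(quarantine_certificate) is already established, so O(inform_permit).
Premise 4 is O(inform_permit ⊃ ~dim_lights); since O(inform_permit), deontic closure gives O(~dim_lights).
With premise 7, O(~dim_lights ⊃ declare_conflict), the K-axiom yields O(declare_conflict).
The contrapositive of premise 11 (O(~open_valve ⊃ ~declare_conflict)) is O(declare_conflict ⊃ open_valve), and O(declare_conflict) is already established, so O(open_valve).
So O(open_valve) holds — open_valve is obligatory. None of the other listed options is made obligatory by any chain of premises.

open_valve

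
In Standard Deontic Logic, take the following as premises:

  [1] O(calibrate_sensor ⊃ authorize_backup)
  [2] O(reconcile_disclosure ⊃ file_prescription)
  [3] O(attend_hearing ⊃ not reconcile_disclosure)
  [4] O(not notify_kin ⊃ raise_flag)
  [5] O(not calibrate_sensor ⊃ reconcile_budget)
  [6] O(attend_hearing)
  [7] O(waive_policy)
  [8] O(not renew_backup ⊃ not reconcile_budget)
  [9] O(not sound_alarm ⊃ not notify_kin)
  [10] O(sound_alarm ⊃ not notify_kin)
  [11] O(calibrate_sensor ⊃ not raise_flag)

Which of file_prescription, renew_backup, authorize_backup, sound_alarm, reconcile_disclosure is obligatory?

By case analysis on sound_alarm: premise 10 gives O(sound_alarm ⊃ not notify_kin) and premise 9 gives O(not sound_alarm ⊃ not notify_kin), so O(not notify_kin) either way.
Applying K to premise 4 (O(not notify_kin ⊃ raise_flag)) and O(not notify_kin) yields O(raise_flag).
The contrapositive of premise 11 (O(calibrate_sensor ⊃ not raise_flag)) is O(raise_flag ⊃ not calibrate_sensor), and O(raise_flag) is already established, so O(not calibrate_sensor).
Applying K to premise 5 (O(not calibrate_sensor ⊃ reconcile_budget)) and O(not calibrate_sensor) yields O(reconcile_budget).
Premise 8, O(not renew_backup ⊃ not reconcile_budget), contraposes to O(reconcile_budget ⊃ renew_backup); with O(reconcile_budget) we get O(renew_backup).
So O(renew_backup) holds — renew_backup is obligatory. None of the other listed options is made obligatory by any chain of premises.

renew_backup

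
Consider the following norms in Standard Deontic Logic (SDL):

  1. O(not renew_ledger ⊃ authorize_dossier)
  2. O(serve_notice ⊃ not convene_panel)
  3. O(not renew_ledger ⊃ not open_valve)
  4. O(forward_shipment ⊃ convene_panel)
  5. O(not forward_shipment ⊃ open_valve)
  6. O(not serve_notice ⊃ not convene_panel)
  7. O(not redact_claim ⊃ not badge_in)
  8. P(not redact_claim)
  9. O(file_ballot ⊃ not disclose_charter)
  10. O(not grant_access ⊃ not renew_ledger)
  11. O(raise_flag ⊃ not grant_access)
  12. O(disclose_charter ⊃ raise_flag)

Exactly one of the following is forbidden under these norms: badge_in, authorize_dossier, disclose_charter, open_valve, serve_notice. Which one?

disclose_charter

By case analysis on not serve_notice: premise 6 gives O(not serve_notice ⊃ not convene_panel) and premise 2 gives O(serve_notice ⊃ not convene_panel), so O(not convene_panel) either way.
Premise 4 is O(forward_shipment ⊃ convene_panel); contrapositively O(not convene_panel ⊃ not forward_shipment). Since O(not convene_panel) holds, K gives O(not forward_shipment).
From O(not forward_shipment) and premise 5, O(not forward_shipment ⊃ open_valve), we obtain O(open_valve).
Premise 3 is O(not renew_ledger ⊃ not open_valve); contrapositively O(open_valve ⊃ renew_ledger). Since O(open_valve) holds, K gives O(renew_ledger).
The contrapositive of premise 10 (O(not grant_access ⊃ not renew_ledger)) is O(renew_ledger ⊃ grant_access), and O(renew_ledger) is already established, so O(grant_access).
Premise 11, O(raise_flag ⊃ not grant_access), contraposes to O(grant_access ⊃ not raise_flag); with O(grant_access) we get O(not raise_flag).
Premise 12, O(disclose_charter ⊃ raise_flag), contraposes to O(not raise_flag ⊃ not disclose_charter); with O(not raise_flag) we get O(not disclose_charter).
So O(not disclose_charter) holds, i.e. disclose_charter is forbidden. None of the other listed options is forbidden under the premises.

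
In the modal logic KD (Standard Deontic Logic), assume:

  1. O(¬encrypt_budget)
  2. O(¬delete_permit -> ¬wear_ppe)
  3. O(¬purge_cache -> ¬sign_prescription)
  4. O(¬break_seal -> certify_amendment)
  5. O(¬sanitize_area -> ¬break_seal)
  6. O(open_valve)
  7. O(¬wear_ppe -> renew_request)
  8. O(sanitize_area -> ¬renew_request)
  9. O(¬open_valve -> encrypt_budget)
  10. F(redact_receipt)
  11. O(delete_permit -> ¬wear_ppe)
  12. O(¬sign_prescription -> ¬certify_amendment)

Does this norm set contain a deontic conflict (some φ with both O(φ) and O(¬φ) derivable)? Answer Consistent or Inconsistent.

Consistent

Premise 9 is O(¬open_valve -> encrypt_budget), but O(¬open_valve) is not derivable from the premises, so it does not yield O(encrypt_budget).
So O(encrypt_budget) is not derivable, and the apparent clash with O(¬encrypt_budget) does not arise.
A world satisfying every obligation exists (e.g. break_seal=false, certify_amendment=true, delete_permit=false, encrypt_budget=false, open_valve=true, purge_cache=true, redact_receipt=false, renew_request=true, sanitize_area=false, sign_prescription=true, wear_ppe=false); no atom is both obligatory and forbidden, so the set is consistent.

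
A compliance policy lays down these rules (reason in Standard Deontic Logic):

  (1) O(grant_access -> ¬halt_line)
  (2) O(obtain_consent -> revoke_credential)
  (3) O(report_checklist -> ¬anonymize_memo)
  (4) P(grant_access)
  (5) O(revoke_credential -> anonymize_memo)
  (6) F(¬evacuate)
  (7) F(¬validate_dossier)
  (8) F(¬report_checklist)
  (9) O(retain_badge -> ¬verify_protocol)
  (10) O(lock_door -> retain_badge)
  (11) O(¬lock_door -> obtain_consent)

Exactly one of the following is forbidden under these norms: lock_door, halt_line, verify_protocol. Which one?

verify_protocol

Premise 8 is F(¬report_checklist), i.e. O(report_checklist).
Applying K to premise 3 (O(report_checklist -> ¬anonymize_memo)) and O(report_checklist) yields O(¬anonymize_memo).
Premise 5, O(revoke_credential -> anonymize_memo), contraposes to O(¬anonymize_memo -> ¬revoke_credential); with O(¬anonymize_memo) we get O(¬revoke_credential).
Premise 2, O(obtain_consent -> revoke_credential), contraposes to O(¬revoke_credential -> ¬obtain_consent); with O(¬revoke_credential) we get O(¬obtain_consent).
Premise 11, O(¬lock_door -> obtain_consent), contraposes to O(¬obtain_consent -> lock_door); with O(¬obtain_consent) we get O(lock_door).
Applying K to premise 10 (O(lock_door -> retain_badge)) and O(lock_door) yields O(retain_badge).
From O(retain_badge) and premise 9, O(retain_badge -> ¬verify_protocol), we obtain O(¬verify_protocol).
So O(¬verify_protocol) holds, i.e. verify_protocol is forbidden. None of the other listed options is forbidden under the premises.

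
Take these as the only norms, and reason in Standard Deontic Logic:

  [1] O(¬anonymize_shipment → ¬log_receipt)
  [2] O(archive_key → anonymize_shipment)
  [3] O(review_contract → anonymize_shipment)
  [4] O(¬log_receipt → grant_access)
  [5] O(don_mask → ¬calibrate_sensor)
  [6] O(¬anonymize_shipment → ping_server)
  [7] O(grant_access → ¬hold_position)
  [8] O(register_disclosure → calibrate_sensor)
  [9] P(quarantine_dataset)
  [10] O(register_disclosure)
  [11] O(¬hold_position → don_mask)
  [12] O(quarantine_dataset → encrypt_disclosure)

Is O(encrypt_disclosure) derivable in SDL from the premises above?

No

Premise 12 is O(quarantine_dataset → encrypt_disclosure), but O(quarantine_dataset) is not derivable from the premises (the permission P(quarantine_dataset) asserts only ¬O(¬quarantine_dataset), not O(quarantine_dataset)), so it does not yield O(encrypt_disclosure).
No other premise forces O(encrypt_disclosure). An ideal world satisfying every premise can still have encrypt_disclosure false, so O(encrypt_disclosure) is not derivable.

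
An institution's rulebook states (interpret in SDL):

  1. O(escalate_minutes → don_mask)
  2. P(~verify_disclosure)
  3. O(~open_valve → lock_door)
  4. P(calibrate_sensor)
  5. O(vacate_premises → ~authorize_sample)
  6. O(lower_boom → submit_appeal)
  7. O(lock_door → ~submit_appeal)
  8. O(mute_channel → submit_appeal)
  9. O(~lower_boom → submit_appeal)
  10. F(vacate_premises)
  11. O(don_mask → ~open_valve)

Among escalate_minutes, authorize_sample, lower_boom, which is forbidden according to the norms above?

Premises 6 and 9 cover both cases: O(lower_boom → submit_appeal) and O(~lower_boom → submit_appeal). Since lower_boom ∨ ~lower_boom is a tautology, O(submit_appeal) follows.
Premise 7 is O(lock_door → ~submit_appeal); contrapositively O(submit_appeal → ~lock_door). Since O(submit_appeal) holds, K gives O(~lock_door).
Premise 3, O(~open_valve → lock_door), contraposes to O(~lock_door → open_valve); with O(~lock_door) we get O(open_valve).
The contrapositive of premise 11 (O(don_mask → ~open_valve)) is O(open_valve → ~don_mask), and O(open_valve) is already established, so O(~don_mask).
Premise 1, O(escalate_minutes → don_mask), contraposes to O(~don_mask → ~escalate_minutes); with O(~don_mask) we get O(~escalate_minutes).
So O(~escalate_minutes) holds, i.e. escalate_minutes is forbidden. None of the other listed options is forbidden under the premises.

escalate_minutes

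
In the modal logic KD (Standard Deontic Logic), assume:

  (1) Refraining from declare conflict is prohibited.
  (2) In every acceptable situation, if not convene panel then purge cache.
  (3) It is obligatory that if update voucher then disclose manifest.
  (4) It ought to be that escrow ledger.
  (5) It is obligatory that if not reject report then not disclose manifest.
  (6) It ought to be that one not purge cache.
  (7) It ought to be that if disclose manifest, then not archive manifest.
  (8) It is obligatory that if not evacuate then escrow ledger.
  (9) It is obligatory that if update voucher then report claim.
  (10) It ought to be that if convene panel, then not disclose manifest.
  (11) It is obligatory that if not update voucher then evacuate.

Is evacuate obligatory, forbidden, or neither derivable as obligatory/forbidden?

Premise 6 states O(¬purge_cache) outright.
Premise 2 is O(¬convene_panel → purge_cache); contrapositively O(¬purge_cache → convene_panel). Since O(¬purge_cache) holds, K gives O(convene_panel).
Premise 10 is O(convene_panel → ¬disclose_manifest); since O(convene_panel), deontic closure gives O(¬disclose_manifest).
The contrapositive of premise 3 (O(update_voucher → disclose_manifest)) is O(¬disclose_manifest → ¬update_voucher), and O(¬disclose_manifest) is already established, so O(¬update_voucher).
From O(¬update_voucher) and premise 11, O(¬update_voucher → evacuate), we obtain O(evacuate).
Premises 1, 4, 5, 7, 8, 9 do not contribute to this derivation.
Hence evacuate is obligatory.

Obligatory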